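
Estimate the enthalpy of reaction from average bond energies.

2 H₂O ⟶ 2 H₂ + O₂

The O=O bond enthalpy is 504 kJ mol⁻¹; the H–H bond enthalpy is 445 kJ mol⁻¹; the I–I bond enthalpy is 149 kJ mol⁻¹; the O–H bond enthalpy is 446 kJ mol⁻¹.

ΔH ≈ +390 kJ

Bonds broken (reactants):
  O–H: 4 × 446 = 1784
  Σ(broken) = 1784 kJ
Bonds formed (products):
  H–H: 2 × 445 = 890
  O=O: 1 × 504 = 504
  Σ(formed) = 1394 kJ
ΔH = Σ(broken) − Σ(formed) = 1784 − 1394 = +390 kJ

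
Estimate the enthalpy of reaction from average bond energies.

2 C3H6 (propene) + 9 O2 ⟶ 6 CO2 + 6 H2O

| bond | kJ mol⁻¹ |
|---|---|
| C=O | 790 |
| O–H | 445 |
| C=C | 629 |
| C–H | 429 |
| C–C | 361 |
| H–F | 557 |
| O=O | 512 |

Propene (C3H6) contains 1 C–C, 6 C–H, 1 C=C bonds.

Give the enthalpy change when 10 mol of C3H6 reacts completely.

ΔH = −15420 kJ

Bonds broken (reactants):
  C–C: 2 × 361 = 722
  C–H: 12 × 429 = 5148
  C=C: 2 × 629 = 1258
  O=O: 9 × 512 = 4608
  Σ(broken) = 11736 kJ
Bonds formed (products):
  C=O: 12 × 790 = 9480
  O–H: 12 × 445 = 5340
  Σ(formed) = 14820 kJ
ΔH = Σ(broken) − Σ(formed) = 11736 − 14820 = −3084 kJ
For 5× the reaction as written: 5 × (−3084) = −15420 kJ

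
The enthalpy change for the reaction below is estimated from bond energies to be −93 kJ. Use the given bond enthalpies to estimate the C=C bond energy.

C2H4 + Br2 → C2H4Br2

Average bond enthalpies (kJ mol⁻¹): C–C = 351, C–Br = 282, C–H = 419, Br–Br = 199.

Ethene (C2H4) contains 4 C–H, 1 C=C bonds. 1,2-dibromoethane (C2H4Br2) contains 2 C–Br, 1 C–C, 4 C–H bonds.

Let D be the C=C bond energy.
Σ(broken) = 1×199 + 4×419 + 1×D = 1875 + D
Σ(formed) = 2×282 + 1×351 + 4×419 = 2591
ΔH = Σ(broken) − Σ(formed) = (1875 + D) − (2591) = −716 + D
Setting this equal to −93 kJ gives D = 623 kJ/mol.

D(C=C) ≈ 623 kJ/mol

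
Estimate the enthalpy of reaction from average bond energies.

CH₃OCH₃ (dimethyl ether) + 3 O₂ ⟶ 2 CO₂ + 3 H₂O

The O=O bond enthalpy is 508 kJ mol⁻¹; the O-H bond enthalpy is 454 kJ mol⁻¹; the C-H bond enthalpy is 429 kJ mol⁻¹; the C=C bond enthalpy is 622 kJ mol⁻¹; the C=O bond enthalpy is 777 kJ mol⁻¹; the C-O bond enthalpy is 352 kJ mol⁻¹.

Bonds broken (reactants):
  C-H: 6 × 429 = 2574
  C-O: 2 × 352 = 704
  O=O: 3 × 508 = 1524
  Σ(broken) = 4802 kJ
Bonds formed (products):
  C=O: 4 × 777 = 3108
  O-H: 6 × 454 = 2724
  Σ(formed) = 5832 kJ
ΔH = Σ(broken) − Σ(formed) = 4802 − 5832 = −1030 kJ

ΔH ≈ −1030 kJ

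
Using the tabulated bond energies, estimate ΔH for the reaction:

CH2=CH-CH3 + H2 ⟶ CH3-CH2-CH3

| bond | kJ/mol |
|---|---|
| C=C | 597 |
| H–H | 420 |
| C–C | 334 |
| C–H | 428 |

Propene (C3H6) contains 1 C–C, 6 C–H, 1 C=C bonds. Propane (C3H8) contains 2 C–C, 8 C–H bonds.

Bonds broken (reactants):
  C–C: 1 × 334 = 334
  C–H: 6 × 428 = 2568
  C=C: 1 × 597 = 597
  H–H: 1 × 420 = 420
  Σ(broken) = 3919 kJ
Bonds formed (products):
  C–C: 2 × 334 = 668
  C–H: 8 × 428 = 3424
  Σ(formed) = 4092 kJ
ΔH = Σ(broken) − Σ(formed) = 3919 − 4092 = −173 kJ

ΔH ≈ −173 kJ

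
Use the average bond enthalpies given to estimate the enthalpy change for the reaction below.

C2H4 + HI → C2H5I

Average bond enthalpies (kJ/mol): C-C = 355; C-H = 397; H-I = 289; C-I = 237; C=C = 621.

Bonds broken (reactants):
  C-H: 4 × 397 = 1588
  C=C: 1 × 621 = 621
  H-I: 1 × 289 = 289
  Σ(broken) = 2498 kJ
Bonds formed (products):
  C-C: 1 × 355 = 355
  C-H: 5 × 397 = 1985
  C-I: 1 × 237 = 237
  Σ(formed) = 2577 kJ
ΔH = Σ(broken) − Σ(formed) = 2498 − 2577 = −79 kJ

ΔH ≈ −79 kJ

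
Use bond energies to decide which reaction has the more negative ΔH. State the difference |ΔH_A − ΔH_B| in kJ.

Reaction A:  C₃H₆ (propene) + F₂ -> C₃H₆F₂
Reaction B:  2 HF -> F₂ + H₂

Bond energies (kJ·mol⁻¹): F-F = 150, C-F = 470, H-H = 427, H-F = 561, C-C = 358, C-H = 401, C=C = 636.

Reaction A, by 1057 kJ

Reaction A:
  Bonds broken (reactants):
    C-C: 1 × 358 = 358
    C-H: 6 × 401 = 2406
    C=C: 1 × 636 = 636
    F-F: 1 × 150 = 150
    Σ(broken) = 3550 kJ
  Bonds formed (products):
    C-C: 2 × 358 = 716
    C-F: 2 × 470 = 940
    C-H: 6 × 401 = 2406
    Σ(formed) = 4062 kJ
  ΔH_A = 3550 − 4062 = −512 kJ
Reaction B:
  Bonds broken (reactants):
    H-F: 2 × 561 = 1122
    Σ(broken) = 1122 kJ
  Bonds formed (products):
    F-F: 1 × 150 = 150
    H-H: 1 × 427 = 427
    Σ(formed) = 577 kJ
  ΔH_B = 1122 − 577 = +545 kJ
ΔH_A − ΔH_B = −1057 kJ, so reaction A has the more negative ΔH; |ΔH_A − ΔH_B| = 1057 kJ.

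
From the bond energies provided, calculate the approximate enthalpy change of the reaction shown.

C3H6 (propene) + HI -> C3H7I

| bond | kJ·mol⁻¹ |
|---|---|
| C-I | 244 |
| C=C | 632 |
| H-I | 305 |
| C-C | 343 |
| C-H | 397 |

ΔH ≈ −47 kJ

Bonds broken (reactants):
  C-C: 1 × 343 = 343
  C-H: 6 × 397 = 2382
  C=C: 1 × 632 = 632
  H-I: 1 × 305 = 305
  Σ(broken) = 3662 kJ
Bonds formed (products):
  C-C: 2 × 343 = 686
  C-H: 7 × 397 = 2779
  C-I: 1 × 244 = 244
  Σ(formed) = 3709 kJ
ΔH = Σ(broken) − Σ(formed) = 3662 − 3709 = −47 kJ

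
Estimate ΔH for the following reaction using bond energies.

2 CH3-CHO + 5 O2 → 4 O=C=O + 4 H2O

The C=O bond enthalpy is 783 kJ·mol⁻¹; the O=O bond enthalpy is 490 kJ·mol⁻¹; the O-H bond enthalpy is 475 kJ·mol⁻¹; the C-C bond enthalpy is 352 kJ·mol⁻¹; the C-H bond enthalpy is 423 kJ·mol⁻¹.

Bonds broken (reactants):
  C-C: 2 × 352 = 704
  C-H: 8 × 423 = 3384
  C=O: 2 × 783 = 1566
  O=O: 5 × 490 = 2450
  Σ(broken) = 8104 kJ
Bonds formed (products):
  C=O: 8 × 783 = 6264
  O-H: 8 × 475 = 3800
  Σ(formed) = 10064 kJ
ΔH = Σ(broken) − Σ(formed) = 8104 − 10064 = −1960 kJ

ΔH ≈ −1960 kJ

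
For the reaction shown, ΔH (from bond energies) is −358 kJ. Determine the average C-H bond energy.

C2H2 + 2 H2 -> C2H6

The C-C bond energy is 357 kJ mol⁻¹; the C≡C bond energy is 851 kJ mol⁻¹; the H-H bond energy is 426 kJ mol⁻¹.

Let D be the C-H bond energy.
Σ(broken) = 1×851 + 2×D + 2×426 = 1703 + 2D
Σ(formed) = 1×357 + 6×D = 357 + 6D
ΔH = Σ(broken) − Σ(formed) = (1703 + 2D) − (357 + 6D) = +1346 − 4D
Setting this equal to −358 kJ gives 4D = 1704, so D = 426 kJ/mol.

D(C-H) ≈ 426 kJ/mol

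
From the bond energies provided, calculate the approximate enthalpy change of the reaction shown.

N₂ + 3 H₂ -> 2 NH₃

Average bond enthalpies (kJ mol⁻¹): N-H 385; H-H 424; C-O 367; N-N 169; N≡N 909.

ΔH ≈ −129 kJ

Bonds broken (reactants):
  H-H: 3 × 424 = 1272
  N≡N: 1 × 909 = 909
  Σ(broken) = 2181 kJ
Bonds formed (products):
  N-H: 6 × 385 = 2310
  Σ(formed) = 2310 kJ
ΔH = Σ(broken) − Σ(formed) = 2181 − 2310 = −129 kJ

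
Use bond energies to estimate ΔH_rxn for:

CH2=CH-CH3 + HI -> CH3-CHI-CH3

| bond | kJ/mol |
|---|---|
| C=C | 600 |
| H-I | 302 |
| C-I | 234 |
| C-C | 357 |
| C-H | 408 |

ΔH ≈ −97 kJ

Bonds broken (reactants):
  C-C: 1 × 357 = 357
  C-H: 6 × 408 = 2448
  C=C: 1 × 600 = 600
  H-I: 1 × 302 = 302
  Σ(broken) = 3707 kJ
Bonds formed (products):
  C-C: 2 × 357 = 714
  C-H: 7 × 408 = 2856
  C-I: 1 × 234 = 234
  Σ(formed) = 3804 kJ
ΔH = Σ(broken) − Σ(formed) = 3707 − 3804 = −97 kJ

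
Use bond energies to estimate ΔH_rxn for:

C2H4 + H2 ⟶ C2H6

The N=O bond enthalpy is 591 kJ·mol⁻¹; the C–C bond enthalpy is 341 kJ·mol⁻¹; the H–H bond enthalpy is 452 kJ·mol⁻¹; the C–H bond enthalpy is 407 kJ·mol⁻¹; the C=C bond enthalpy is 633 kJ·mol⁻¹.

ΔH ≈ −70 kJ

Bonds broken (reactants):
  C–H: 4 × 407 = 1628
  C=C: 1 × 633 = 633
  H–H: 1 × 452 = 452
  Σ(broken) = 2713 kJ
Bonds formed (products):
  C–C: 1 × 341 = 341
  C–H: 6 × 407 = 2442
  Σ(formed) = 2783 kJ
ΔH = Σ(broken) − Σ(formed) = 2713 − 2783 = −70 kJ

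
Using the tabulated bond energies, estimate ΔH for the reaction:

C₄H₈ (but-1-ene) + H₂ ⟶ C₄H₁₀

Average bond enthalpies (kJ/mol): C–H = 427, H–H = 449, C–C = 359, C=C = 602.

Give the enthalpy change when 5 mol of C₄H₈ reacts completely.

Bonds broken (reactants):
  C–C: 2 × 359 = 718
  C–H: 8 × 427 = 3416
  C=C: 1 × 602 = 602
  H–H: 1 × 449 = 449
  Σ(broken) = 5185 kJ
Bonds formed (products):
  C–C: 3 × 359 = 1077
  C–H: 10 × 427 = 4270
  Σ(formed) = 5347 kJ
ΔH = Σ(broken) − Σ(formed) = 5185 − 5347 = −162 kJ
For 5× the reaction as written: 5 × (−162) = −810 kJ

ΔH = −810 kJ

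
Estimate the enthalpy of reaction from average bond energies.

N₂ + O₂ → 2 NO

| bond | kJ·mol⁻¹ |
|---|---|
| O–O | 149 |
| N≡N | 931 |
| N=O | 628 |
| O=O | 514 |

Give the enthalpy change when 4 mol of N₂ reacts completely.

Bonds broken (reactants):
  N≡N: 1 × 931 = 931
  O=O: 1 × 514 = 514
  Σ(broken) = 1445 kJ
Bonds formed (products):
  N=O: 2 × 628 = 1256
  Σ(formed) = 1256 kJ
ΔH = Σ(broken) − Σ(formed) = 1445 − 1256 = +189 kJ
For 4× the reaction as written: 4 × (+189) = +756 kJ

ΔH = +756 kJ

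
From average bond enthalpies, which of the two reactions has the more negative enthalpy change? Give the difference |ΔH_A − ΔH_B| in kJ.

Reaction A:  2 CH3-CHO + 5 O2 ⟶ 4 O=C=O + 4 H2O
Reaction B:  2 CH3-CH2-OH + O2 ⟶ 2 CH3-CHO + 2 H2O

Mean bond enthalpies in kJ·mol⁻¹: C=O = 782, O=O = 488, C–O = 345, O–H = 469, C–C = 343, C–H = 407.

Reaction A:
  Bonds broken (reactants):
    C–C: 2 × 343 = 686
    C–H: 8 × 407 = 3256
    C=O: 2 × 782 = 1564
    O=O: 5 × 488 = 2440
    Σ(broken) = 7946 kJ
  Bonds formed (products):
    C=O: 8 × 782 = 6256
    O–H: 8 × 469 = 3752
    Σ(formed) = 10008 kJ
  ΔH_A = 7946 − 10008 = −2062 kJ
Reaction B:
  Bonds broken (reactants):
    C–C: 2 × 343 = 686
    C–H: 10 × 407 = 4070
    C–O: 2 × 345 = 690
    O–H: 2 × 469 = 938
    O=O: 1 × 488 = 488
    Σ(broken) = 6872 kJ
  Bonds formed (products):
    C–C: 2 × 343 = 686
    C–H: 8 × 407 = 3256
    C=O: 2 × 782 = 1564
    O–H: 4 × 469 = 1876
    Σ(formed) = 7382 kJ
  ΔH_B = 6872 − 7382 = −510 kJ
ΔH_A − ΔH_B = −1552 kJ, so reaction A has the more negative ΔH; |ΔH_A − ΔH_B| = 1552 kJ.

Reaction A, by 1552 kJ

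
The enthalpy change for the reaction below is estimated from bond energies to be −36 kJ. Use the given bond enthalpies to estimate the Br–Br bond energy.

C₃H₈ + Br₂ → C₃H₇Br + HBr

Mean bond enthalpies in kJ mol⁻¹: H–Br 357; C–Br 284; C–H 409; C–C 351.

Let D be the Br–Br bond energy.
Σ(broken) = 1×D + 2×351 + 8×409 = 3974 + D
Σ(formed) = 1×284 + 2×351 + 7×409 + 1×357 = 4206
ΔH = Σ(broken) − Σ(formed) = (3974 + D) − (4206) = −232 + D
Setting this equal to −36 kJ gives D = 196 kJ/mol.

D(Br–Br) ≈ 196 kJ/mol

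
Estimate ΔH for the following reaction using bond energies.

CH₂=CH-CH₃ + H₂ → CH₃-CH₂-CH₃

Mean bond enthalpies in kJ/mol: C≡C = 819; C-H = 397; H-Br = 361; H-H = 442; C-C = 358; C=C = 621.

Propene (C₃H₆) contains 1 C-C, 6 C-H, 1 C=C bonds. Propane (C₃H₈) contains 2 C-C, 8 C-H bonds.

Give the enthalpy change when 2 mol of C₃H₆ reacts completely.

ΔH = −178 kJ

Bonds broken (reactants):
  C-C: 1 × 358 = 358
  C-H: 6 × 397 = 2382
  C=C: 1 × 621 = 621
  H-H: 1 × 442 = 442
  Σ(broken) = 3803 kJ
Bonds formed (products):
  C-C: 2 × 358 = 716
  C-H: 8 × 397 = 3176
  Σ(formed) = 3892 kJ
ΔH = Σ(broken) − Σ(formed) = 3803 − 3892 = −89 kJ
For 2× the reaction as written: 2 × (−89) = −178 kJ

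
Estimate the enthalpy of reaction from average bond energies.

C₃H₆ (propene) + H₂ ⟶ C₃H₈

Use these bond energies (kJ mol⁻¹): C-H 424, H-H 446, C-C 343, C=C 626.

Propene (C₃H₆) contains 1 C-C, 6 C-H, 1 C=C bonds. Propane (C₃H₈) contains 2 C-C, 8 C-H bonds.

ΔH ≈ −119 kJ

Bonds broken (reactants):
  C-C: 1 × 343 = 343
  C-H: 6 × 424 = 2544
  C=C: 1 × 626 = 626
  H-H: 1 × 446 = 446
  Σ(broken) = 3959 kJ
Bonds formed (products):
  C-C: 2 × 343 = 686
  C-H: 8 × 424 = 3392
  Σ(formed) = 4078 kJ
ΔH = Σ(broken) − Σ(formed) = 3959 − 4078 = −119 kJ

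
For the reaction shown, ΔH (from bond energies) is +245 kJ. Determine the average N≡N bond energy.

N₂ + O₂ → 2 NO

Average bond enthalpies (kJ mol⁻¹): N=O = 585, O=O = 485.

Let D be the N≡N bond energy.
Σ(broken) = 1×D + 1×485 = 485 + D
Σ(formed) = 2×585 = 1170
ΔH = Σ(broken) − Σ(formed) = (485 + D) − (1170) = −685 + D
Setting this equal to +245 kJ gives D = 930 kJ/mol.

D(N≡N) ≈ 930 kJ/mol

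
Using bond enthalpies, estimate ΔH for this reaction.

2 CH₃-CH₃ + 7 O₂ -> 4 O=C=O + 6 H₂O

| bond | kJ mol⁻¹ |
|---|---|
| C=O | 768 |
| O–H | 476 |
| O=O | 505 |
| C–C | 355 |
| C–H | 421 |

Bonds broken (reactants):
  C–C: 2 × 355 = 710
  C–H: 12 × 421 = 5052
  O=O: 7 × 505 = 3535
  Σ(broken) = 9297 kJ
Bonds formed (products):
  C=O: 8 × 768 = 6144
  O–H: 12 × 476 = 5712
  Σ(formed) = 11856 kJ
ΔH = Σ(broken) − Σ(formed) = 9297 − 11856 = −2559 kJ

ΔH ≈ −2559 kJ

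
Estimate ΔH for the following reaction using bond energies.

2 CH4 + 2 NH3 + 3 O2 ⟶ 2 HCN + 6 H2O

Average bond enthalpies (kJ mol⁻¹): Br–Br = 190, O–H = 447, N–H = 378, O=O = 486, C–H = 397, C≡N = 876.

ΔH ≈ −1008 kJ

Bonds broken (reactants):
  C–H: 8 × 397 = 3176
  N–H: 6 × 378 = 2268
  O=O: 3 × 486 = 1458
  Σ(broken) = 6902 kJ
Bonds formed (products):
  C≡N: 2 × 876 = 1752
  C–H: 2 × 397 = 794
  O–H: 12 × 447 = 5364
  Σ(formed) = 7910 kJ
ΔH = Σ(broken) − Σ(formed) = 6902 − 7910 = −1008 kJ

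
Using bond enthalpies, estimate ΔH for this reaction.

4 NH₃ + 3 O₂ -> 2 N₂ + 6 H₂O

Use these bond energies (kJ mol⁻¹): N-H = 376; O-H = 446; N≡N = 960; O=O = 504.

Bonds broken (reactants):
  N-H: 12 × 376 = 4512
  O=O: 3 × 504 = 1512
  Σ(broken) = 6024 kJ
Bonds formed (products):
  N≡N: 2 × 960 = 1920
  O-H: 12 × 446 = 5352
  Σ(formed) = 7272 kJ
ΔH = Σ(broken) − Σ(formed) = 6024 − 7272 = −1248 kJ

ΔH ≈ −1248 kJ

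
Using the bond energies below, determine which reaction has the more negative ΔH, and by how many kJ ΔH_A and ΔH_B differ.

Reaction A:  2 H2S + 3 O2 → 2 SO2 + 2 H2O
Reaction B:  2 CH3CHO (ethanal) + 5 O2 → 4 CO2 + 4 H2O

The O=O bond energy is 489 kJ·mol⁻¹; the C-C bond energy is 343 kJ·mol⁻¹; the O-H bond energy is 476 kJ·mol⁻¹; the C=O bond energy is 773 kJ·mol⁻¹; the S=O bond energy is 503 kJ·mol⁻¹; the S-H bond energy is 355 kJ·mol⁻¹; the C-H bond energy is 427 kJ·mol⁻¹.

Reaction B, by 870 kJ

Reaction A:
  Bonds broken (reactants):
    O=O: 3 × 489 = 1467
    S-H: 4 × 355 = 1420
    Σ(broken) = 2887 kJ
  Bonds formed (products):
    O-H: 4 × 476 = 1904
    S=O: 4 × 503 = 2012
    Σ(formed) = 3916 kJ
  ΔH_A = 2887 − 3916 = −1029 kJ
Reaction B:
  Bonds broken (reactants):
    C-C: 2 × 343 = 686
    C-H: 8 × 427 = 3416
    C=O: 2 × 773 = 1546
    O=O: 5 × 489 = 2445
    Σ(broken) = 8093 kJ
  Bonds formed (products):
    C=O: 8 × 773 = 6184
    O-H: 8 × 476 = 3808
    Σ(formed) = 9992 kJ
  ΔH_B = 8093 − 9992 = −1899 kJ
ΔH_A − ΔH_B = +870 kJ, so reaction B has the more negative ΔH; |ΔH_A − ΔH_B| = 870 kJ.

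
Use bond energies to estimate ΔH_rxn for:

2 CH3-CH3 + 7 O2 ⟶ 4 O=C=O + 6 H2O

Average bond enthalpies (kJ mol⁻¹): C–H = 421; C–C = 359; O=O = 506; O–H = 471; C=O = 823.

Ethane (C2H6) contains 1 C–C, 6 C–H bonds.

ΔH ≈ −2924 kJ

Bonds broken (reactants):
  C–C: 2 × 359 = 718
  C–H: 12 × 421 = 5052
  O=O: 7 × 506 = 3542
  Σ(broken) = 9312 kJ
Bonds formed (products):
  C=O: 8 × 823 = 6584
  O–H: 12 × 471 = 5652
  Σ(formed) = 12236 kJ
ΔH = Σ(broken) − Σ(formed) = 9312 − 12236 = −2924 kJ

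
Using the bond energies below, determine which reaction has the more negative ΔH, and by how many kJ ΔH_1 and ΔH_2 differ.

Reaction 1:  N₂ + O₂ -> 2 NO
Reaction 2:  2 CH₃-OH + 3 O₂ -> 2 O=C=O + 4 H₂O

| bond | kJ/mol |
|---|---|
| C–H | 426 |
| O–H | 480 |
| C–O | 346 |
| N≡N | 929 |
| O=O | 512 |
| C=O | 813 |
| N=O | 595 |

Reaction 1:
  Bonds broken (reactants):
    N≡N: 1 × 929 = 929
    O=O: 1 × 512 = 512
    Σ(broken) = 1441 kJ
  Bonds formed (products):
    N=O: 2 × 595 = 1190
    Σ(formed) = 1190 kJ
  ΔH_1 = 1441 − 1190 = +251 kJ
Reaction 2:
  Bonds broken (reactants):
    C–H: 6 × 426 = 2556
    C–O: 2 × 346 = 692
    O–H: 2 × 480 = 960
    O=O: 3 × 512 = 1536
    Σ(broken) = 5744 kJ
  Bonds formed (products):
    C=O: 4 × 813 = 3252
    O–H: 8 × 480 = 3840
    Σ(formed) = 7092 kJ
  ΔH_2 = 5744 − 7092 = −1348 kJ
ΔH_1 − ΔH_2 = +1599 kJ, so reaction 2 has the more negative ΔH; |ΔH_1 − ΔH_2| = 1599 kJ.

Reaction 2, by 1599 kJ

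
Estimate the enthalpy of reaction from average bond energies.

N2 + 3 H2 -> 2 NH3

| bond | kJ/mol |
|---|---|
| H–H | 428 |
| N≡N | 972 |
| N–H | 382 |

ΔH ≈ −36 kJ

Bonds broken (reactants):
  H–H: 3 × 428 = 1284
  N≡N: 1 × 972 = 972
  Σ(broken) = 2256 kJ
Bonds formed (products):
  N–H: 6 × 382 = 2292
  Σ(formed) = 2292 kJ
ΔH = Σ(broken) − Σ(formed) = 2256 − 2292 = −36 kJ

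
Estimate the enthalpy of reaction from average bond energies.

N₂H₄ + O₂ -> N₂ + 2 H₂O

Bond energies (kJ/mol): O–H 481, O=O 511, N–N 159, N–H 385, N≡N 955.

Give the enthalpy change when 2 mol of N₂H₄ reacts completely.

ΔH = −1338 kJ

Bonds broken (reactants):
  N–H: 4 × 385 = 1540
  N–N: 1 × 159 = 159
  O=O: 1 × 511 = 511
  Σ(broken) = 2210 kJ
Bonds formed (products):
  N≡N: 1 × 955 = 955
  O–H: 4 × 481 = 1924
  Σ(formed) = 2879 kJ
ΔH = Σ(broken) − Σ(formed) = 2210 − 2879 = −669 kJ
For 2× the reaction as written: 2 × (−669) = −1338 kJ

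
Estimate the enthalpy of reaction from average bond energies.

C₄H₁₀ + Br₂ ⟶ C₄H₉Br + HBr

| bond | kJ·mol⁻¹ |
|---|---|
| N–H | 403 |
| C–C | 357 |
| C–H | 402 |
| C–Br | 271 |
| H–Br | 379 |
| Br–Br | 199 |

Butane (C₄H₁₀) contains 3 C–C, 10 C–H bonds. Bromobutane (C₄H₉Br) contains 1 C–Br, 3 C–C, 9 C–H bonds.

ΔH ≈ −49 kJ

Bonds broken (reactants):
  Br–Br: 1 × 199 = 199
  C–C: 3 × 357 = 1071
  C–H: 10 × 402 = 4020
  Σ(broken) = 5290 kJ
Bonds formed (products):
  C–Br: 1 × 271 = 271
  C–C: 3 × 357 = 1071
  C–H: 9 × 402 = 3618
  H–Br: 1 × 379 = 379
  Σ(formed) = 5339 kJ
ΔH = Σ(broken) − Σ(formed) = 5290 − 5339 = −49 kJ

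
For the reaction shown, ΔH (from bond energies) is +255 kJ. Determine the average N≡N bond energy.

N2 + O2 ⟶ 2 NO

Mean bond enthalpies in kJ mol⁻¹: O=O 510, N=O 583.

Let D be the N≡N bond energy.
Σ(broken) = 1×D + 1×510 = 510 + D
Σ(formed) = 2×583 = 1166
ΔH = Σ(broken) − Σ(formed) = (510 + D) − (1166) = −656 + D
Setting this equal to +255 kJ gives D = 911 kJ/mol.

D(N≡N) ≈ 911 kJ/mol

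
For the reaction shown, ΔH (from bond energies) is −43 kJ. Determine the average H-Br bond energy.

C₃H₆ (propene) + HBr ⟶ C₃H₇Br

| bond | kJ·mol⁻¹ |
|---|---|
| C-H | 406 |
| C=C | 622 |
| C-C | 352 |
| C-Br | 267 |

Let D be the H-Br bond energy.
Σ(broken) = 1×352 + 6×406 + 1×622 + 1×D = 3410 + D
Σ(formed) = 1×267 + 2×352 + 7×406 = 3813
ΔH = Σ(broken) − Σ(formed) = (3410 + D) − (3813) = −403 + D
Setting this equal to −43 kJ gives D = 360 kJ/mol.

D(H-Br) ≈ 360 kJ/mol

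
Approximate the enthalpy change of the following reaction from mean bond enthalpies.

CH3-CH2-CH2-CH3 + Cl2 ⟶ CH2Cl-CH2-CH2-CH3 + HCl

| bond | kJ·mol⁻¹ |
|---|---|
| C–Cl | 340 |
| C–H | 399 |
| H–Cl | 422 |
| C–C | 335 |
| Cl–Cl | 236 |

Bonds broken (reactants):
  C–C: 3 × 335 = 1005
  C–H: 10 × 399 = 3990
  Cl–Cl: 1 × 236 = 236
  Σ(broken) = 5231 kJ
Bonds formed (products):
  C–C: 3 × 335 = 1005
  C–Cl: 1 × 340 = 340
  C–H: 9 × 399 = 3591
  H–Cl: 1 × 422 = 422
  Σ(formed) = 5358 kJ
ΔH = Σ(broken) − Σ(formed) = 5231 − 5358 = −127 kJ

ΔH ≈ −127 kJ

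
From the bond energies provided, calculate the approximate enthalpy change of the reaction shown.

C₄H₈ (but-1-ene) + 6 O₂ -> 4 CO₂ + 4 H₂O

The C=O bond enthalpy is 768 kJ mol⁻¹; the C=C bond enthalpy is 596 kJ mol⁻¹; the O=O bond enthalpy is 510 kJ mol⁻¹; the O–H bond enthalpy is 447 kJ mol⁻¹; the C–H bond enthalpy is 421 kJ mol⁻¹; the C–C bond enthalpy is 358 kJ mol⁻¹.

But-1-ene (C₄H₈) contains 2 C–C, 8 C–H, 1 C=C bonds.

ΔH ≈ −1980 kJ

Bonds broken (reactants):
  C–C: 2 × 358 = 716
  C–H: 8 × 421 = 3368
  C=C: 1 × 596 = 596
  O=O: 6 × 510 = 3060
  Σ(broken) = 7740 kJ
Bonds formed (products):
  C=O: 8 × 768 = 6144
  O–H: 8 × 447 = 3576
  Σ(formed) = 9720 kJ
ΔH = Σ(broken) − Σ(formed) = 7740 − 9720 = −1980 kJ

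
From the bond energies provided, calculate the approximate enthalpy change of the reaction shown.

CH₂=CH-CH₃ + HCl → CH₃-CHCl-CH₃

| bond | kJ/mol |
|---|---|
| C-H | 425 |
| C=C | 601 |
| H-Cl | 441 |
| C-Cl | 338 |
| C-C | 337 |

Bonds broken (reactants):
  C-C: 1 × 337 = 337
  C-H: 6 × 425 = 2550
  C=C: 1 × 601 = 601
  H-Cl: 1 × 441 = 441
  Σ(broken) = 3929 kJ
Bonds formed (products):
  C-C: 2 × 337 = 674
  C-Cl: 1 × 338 = 338
  C-H: 7 × 425 = 2975
  Σ(formed) = 3987 kJ
ΔH = Σ(broken) − Σ(formed) = 3929 − 3987 = −58 kJ

ΔH ≈ −58 kJ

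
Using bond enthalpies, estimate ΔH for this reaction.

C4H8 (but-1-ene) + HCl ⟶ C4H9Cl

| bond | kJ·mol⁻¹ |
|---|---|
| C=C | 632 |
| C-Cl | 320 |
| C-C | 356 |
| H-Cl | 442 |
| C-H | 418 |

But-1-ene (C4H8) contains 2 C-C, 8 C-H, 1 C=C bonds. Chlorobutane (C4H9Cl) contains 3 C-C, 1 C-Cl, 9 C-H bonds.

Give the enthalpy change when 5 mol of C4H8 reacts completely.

Bonds broken (reactants):
  C-C: 2 × 356 = 712
  C-H: 8 × 418 = 3344
  C=C: 1 × 632 = 632
  H-Cl: 1 × 442 = 442
  Σ(broken) = 5130 kJ
Bonds formed (products):
  C-C: 3 × 356 = 1068
  C-Cl: 1 × 320 = 320
  C-H: 9 × 418 = 3762
  Σ(formed) = 5150 kJ
ΔH = Σ(broken) − Σ(formed) = 5130 − 5150 = −20 kJ
For 5× the reaction as written: 5 × (−20) = −100 kJ

ΔH = −100 kJ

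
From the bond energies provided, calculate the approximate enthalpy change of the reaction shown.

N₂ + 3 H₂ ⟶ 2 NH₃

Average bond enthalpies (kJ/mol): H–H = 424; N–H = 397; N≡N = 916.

ΔH ≈ −194 kJ

Bonds broken (reactants):
  H–H: 3 × 424 = 1272
  N≡N: 1 × 916 = 916
  Σ(broken) = 2188 kJ
Bonds formed (products):
  N–H: 6 × 397 = 2382
  Σ(formed) = 2382 kJ
ΔH = Σ(broken) − Σ(formed) = 2188 − 2382 = −194 kJ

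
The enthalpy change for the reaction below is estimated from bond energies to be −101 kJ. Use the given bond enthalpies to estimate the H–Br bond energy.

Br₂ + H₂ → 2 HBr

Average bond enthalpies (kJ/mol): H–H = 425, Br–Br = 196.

Let D be the H–Br bond energy.
Σ(broken) = 1×196 + 1×425 = 621
Σ(formed) = 2×D = 2D
ΔH = Σ(broken) − Σ(formed) = (621) − (2D) = +621 − 2D
Setting this equal to −101 kJ gives 2D = 722, so D = 361 kJ/mol.

D(H–Br) ≈ 361 kJ/mol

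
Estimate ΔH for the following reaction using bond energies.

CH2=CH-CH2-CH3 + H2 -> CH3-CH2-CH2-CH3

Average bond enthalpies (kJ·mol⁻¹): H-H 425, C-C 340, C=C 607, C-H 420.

Bonds broken (reactants):
  C-C: 2 × 340 = 680
  C-H: 8 × 420 = 3360
  C=C: 1 × 607 = 607
  H-H: 1 × 425 = 425
  Σ(broken) = 5072 kJ
Bonds formed (products):
  C-C: 3 × 340 = 1020
  C-H: 10 × 420 = 4200
  Σ(formed) = 5220 kJ
ΔH = Σ(broken) − Σ(formed) = 5072 − 5220 = −148 kJ

ΔH ≈ −148 kJ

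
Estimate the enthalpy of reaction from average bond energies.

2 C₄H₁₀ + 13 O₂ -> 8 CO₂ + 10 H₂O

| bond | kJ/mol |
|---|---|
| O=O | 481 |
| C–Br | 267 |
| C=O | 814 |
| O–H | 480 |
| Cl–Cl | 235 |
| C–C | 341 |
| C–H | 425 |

Bonds broken (reactants):
  C–C: 6 × 341 = 2046
  C–H: 20 × 425 = 8500
  O=O: 13 × 481 = 6253
  Σ(broken) = 16799 kJ
Bonds formed (products):
  C=O: 16 × 814 = 13024
  O–H: 20 × 480 = 9600
  Σ(formed) = 22624 kJ
ΔH = Σ(broken) − Σ(formed) = 16799 − 22624 = −5825 kJ

ΔH ≈ −5825 kJ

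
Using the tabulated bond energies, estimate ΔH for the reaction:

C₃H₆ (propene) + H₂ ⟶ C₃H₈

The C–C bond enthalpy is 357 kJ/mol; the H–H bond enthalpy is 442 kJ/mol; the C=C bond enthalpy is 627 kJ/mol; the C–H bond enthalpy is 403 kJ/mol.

Bonds broken (reactants):
  C–C: 1 × 357 = 357
  C–H: 6 × 403 = 2418
  C=C: 1 × 627 = 627
  H–H: 1 × 442 = 442
  Σ(broken) = 3844 kJ
Bonds formed (products):
  C–C: 2 × 357 = 714
  C–H: 8 × 403 = 3224
  Σ(formed) = 3938 kJ
ΔH = Σ(broken) − Σ(formed) = 3844 − 3938 = −94 kJ

ΔH ≈ −94 kJ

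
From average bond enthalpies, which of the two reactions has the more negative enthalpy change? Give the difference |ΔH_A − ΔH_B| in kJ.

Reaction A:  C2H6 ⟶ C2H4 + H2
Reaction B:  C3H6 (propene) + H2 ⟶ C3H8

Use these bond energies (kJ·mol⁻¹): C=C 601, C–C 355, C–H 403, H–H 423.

Reaction A:
  Bonds broken (reactants):
    C–C: 1 × 355 = 355
    C–H: 6 × 403 = 2418
    Σ(broken) = 2773 kJ
  Bonds formed (products):
    C–H: 4 × 403 = 1612
    C=C: 1 × 601 = 601
    H–H: 1 × 423 = 423
    Σ(formed) = 2636 kJ
  ΔH_A = 2773 − 2636 = +137 kJ
Reaction B:
  Bonds broken (reactants):
    C–C: 1 × 355 = 355
    C–H: 6 × 403 = 2418
    C=C: 1 × 601 = 601
    H–H: 1 × 423 = 423
    Σ(broken) = 3797 kJ
  Bonds formed (products):
    C–C: 2 × 355 = 710
    C–H: 8 × 403 = 3224
    Σ(formed) = 3934 kJ
  ΔH_B = 3797 − 3934 = −137 kJ
ΔH_A − ΔH_B = +274 kJ, so reaction B has the more negative ΔH; |ΔH_A − ΔH_B| = 274 kJ.

Reaction B, by 274 kJ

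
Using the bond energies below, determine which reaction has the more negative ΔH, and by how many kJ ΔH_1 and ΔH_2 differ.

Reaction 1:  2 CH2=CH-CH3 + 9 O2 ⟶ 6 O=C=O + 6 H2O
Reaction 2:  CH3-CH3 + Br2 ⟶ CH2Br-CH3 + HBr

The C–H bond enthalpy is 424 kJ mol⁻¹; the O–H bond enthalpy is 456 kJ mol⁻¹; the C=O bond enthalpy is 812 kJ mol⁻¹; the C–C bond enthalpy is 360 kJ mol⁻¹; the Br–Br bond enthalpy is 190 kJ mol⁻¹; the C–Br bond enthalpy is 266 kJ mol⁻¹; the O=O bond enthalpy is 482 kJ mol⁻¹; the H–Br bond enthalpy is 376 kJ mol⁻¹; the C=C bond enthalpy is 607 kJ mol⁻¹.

Reaction 1:
  Bonds broken (reactants):
    C–C: 2 × 360 = 720
    C–H: 12 × 424 = 5088
    C=C: 2 × 607 = 1214
    O=O: 9 × 482 = 4338
    Σ(broken) = 11360 kJ
  Bonds formed (products):
    C=O: 12 × 812 = 9744
    O–H: 12 × 456 = 5472
    Σ(formed) = 15216 kJ
  ΔH_1 = 11360 − 15216 = −3856 kJ
Reaction 2:
  Bonds broken (reactants):
    Br–Br: 1 × 190 = 190
    C–C: 1 × 360 = 360
    C–H: 6 × 424 = 2544
    Σ(broken) = 3094 kJ
  Bonds formed (products):
    C–Br: 1 × 266 = 266
    C–C: 1 × 360 = 360
    C–H: 5 × 424 = 2120
    H–Br: 1 × 376 = 376
    Σ(formed) = 3122 kJ
  ΔH_2 = 3094 − 3122 = −28 kJ
ΔH_1 − ΔH_2 = −3828 kJ, so reaction 1 has the more negative ΔH; |ΔH_1 − ΔH_2| = 3828 kJ.

Reaction 1, by 3828 kJ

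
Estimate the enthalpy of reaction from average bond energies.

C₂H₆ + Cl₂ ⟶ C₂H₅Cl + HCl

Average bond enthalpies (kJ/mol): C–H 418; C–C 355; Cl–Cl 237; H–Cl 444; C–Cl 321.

Bonds broken (reactants):
  C–C: 1 × 355 = 355
  C–H: 6 × 418 = 2508
  Cl–Cl: 1 × 237 = 237
  Σ(broken) = 3100 kJ
Bonds formed (products):
  C–C: 1 × 355 = 355
  C–Cl: 1 × 321 = 321
  C–H: 5 × 418 = 2090
  H–Cl: 1 × 444 = 444
  Σ(formed) = 3210 kJ
ΔH = Σ(broken) − Σ(formed) = 3100 − 3210 = −110 kJ

ΔH ≈ −110 kJ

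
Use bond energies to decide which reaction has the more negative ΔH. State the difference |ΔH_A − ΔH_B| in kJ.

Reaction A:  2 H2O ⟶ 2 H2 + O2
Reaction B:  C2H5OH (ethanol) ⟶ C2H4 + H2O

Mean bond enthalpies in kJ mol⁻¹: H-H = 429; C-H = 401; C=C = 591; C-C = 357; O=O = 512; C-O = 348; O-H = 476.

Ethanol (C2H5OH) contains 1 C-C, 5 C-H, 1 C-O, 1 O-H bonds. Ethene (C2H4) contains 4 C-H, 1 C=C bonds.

Reaction A:
  Bonds broken (reactants):
    O-H: 4 × 476 = 1904
    Σ(broken) = 1904 kJ
  Bonds formed (products):
    H-H: 2 × 429 = 858
    O=O: 1 × 512 = 512
    Σ(formed) = 1370 kJ
  ΔH_A = 1904 − 1370 = +534 kJ
Reaction B:
  Bonds broken (reactants):
    C-C: 1 × 357 = 357
    C-H: 5 × 401 = 2005
    C-O: 1 × 348 = 348
    O-H: 1 × 476 = 476
    Σ(broken) = 3186 kJ
  Bonds formed (products):
    C-H: 4 × 401 = 1604
    C=C: 1 × 591 = 591
    O-H: 2 × 476 = 952
    Σ(formed) = 3147 kJ
  ΔH_B = 3186 − 3147 = +39 kJ
ΔH_A − ΔH_B = +495 kJ, so reaction B has the more negative ΔH; |ΔH_A − ΔH_B| = 495 kJ.

Reaction B, by 495 kJ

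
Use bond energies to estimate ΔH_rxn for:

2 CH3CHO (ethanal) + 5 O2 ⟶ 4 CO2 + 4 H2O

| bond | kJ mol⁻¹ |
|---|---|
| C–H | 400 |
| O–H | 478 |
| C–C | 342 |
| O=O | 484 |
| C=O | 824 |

Bonds broken (reactants):
  C–C: 2 × 342 = 684
  C–H: 8 × 400 = 3200
  C=O: 2 × 824 = 1648
  O=O: 5 × 484 = 2420
  Σ(broken) = 7952 kJ
Bonds formed (products):
  C=O: 8 × 824 = 6592
  O–H: 8 × 478 = 3824
  Σ(formed) = 10416 kJ
ΔH = Σ(broken) − Σ(formed) = 7952 − 10416 = −2464 kJ

ΔH ≈ −2464 kJ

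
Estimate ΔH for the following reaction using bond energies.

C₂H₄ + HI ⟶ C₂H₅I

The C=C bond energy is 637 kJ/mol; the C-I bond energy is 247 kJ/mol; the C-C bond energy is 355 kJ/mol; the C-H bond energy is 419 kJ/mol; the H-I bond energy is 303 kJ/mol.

Bonds broken (reactants):
  C-H: 4 × 419 = 1676
  C=C: 1 × 637 = 637
  H-I: 1 × 303 = 303
  Σ(broken) = 2616 kJ
Bonds formed (products):
  C-C: 1 × 355 = 355
  C-H: 5 × 419 = 2095
  C-I: 1 × 247 = 247
  Σ(formed) = 2697 kJ
ΔH = Σ(broken) − Σ(formed) = 2616 − 2697 = −81 kJ

ΔH ≈ −81 kJ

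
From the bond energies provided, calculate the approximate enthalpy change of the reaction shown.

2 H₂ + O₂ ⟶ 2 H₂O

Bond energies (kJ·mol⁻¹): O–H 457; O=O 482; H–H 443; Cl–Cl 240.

Bonds broken (reactants):
  H–H: 2 × 443 = 886
  O=O: 1 × 482 = 482
  Σ(broken) = 1368 kJ
Bonds formed (products):
  O–H: 4 × 457 = 1828
  Σ(formed) = 1828 kJ
ΔH = Σ(broken) − Σ(formed) = 1368 − 1828 = −460 kJ

ΔH ≈ −460 kJ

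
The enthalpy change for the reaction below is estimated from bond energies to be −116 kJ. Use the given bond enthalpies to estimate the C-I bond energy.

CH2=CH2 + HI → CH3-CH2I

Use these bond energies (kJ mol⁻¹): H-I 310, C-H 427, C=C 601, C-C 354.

Let D be the C-I bond energy.
Σ(broken) = 4×427 + 1×601 + 1×310 = 2619
Σ(formed) = 1×354 + 5×427 + 1×D = 2489 + D
ΔH = Σ(broken) − Σ(formed) = (2619) − (2489 + D) = +130 − D
Setting this equal to −116 kJ gives D = 246 kJ/mol.

D(C-I) ≈ 246 kJ/mol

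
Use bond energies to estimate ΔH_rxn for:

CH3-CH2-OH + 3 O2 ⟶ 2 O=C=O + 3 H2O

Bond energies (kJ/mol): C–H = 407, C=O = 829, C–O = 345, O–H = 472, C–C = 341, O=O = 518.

Bonds broken (reactants):
  C–C: 1 × 341 = 341
  C–H: 5 × 407 = 2035
  C–O: 1 × 345 = 345
  O–H: 1 × 472 = 472
  O=O: 3 × 518 = 1554
  Σ(broken) = 4747 kJ
Bonds formed (products):
  C=O: 4 × 829 = 3316
  O–H: 6 × 472 = 2832
  Σ(formed) = 6148 kJ
ΔH = Σ(broken) − Σ(formed) = 4747 − 6148 = −1401 kJ

ΔH ≈ −1401 kJ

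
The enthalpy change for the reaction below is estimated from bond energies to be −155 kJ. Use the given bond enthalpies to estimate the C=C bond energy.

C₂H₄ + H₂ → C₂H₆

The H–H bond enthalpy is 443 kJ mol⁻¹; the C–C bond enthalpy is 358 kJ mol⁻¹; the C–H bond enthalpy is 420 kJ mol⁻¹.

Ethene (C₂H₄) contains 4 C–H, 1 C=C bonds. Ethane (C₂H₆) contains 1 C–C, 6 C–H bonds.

D(C=C) ≈ 600 kJ/mol

Let D be the C=C bond energy.
Σ(broken) = 4×420 + 1×D + 1×443 = 2123 + D
Σ(formed) = 1×358 + 6×420 = 2878
ΔH = Σ(broken) − Σ(formed) = (2123 + D) − (2878) = −755 + D
Setting this equal to −155 kJ gives D = 600 kJ/mol.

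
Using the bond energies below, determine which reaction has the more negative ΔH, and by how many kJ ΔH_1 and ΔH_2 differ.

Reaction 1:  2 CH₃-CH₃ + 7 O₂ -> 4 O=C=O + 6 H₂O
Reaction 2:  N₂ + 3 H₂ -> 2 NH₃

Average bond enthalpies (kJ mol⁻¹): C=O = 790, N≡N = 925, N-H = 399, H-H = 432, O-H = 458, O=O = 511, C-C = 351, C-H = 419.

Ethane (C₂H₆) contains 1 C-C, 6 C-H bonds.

Reaction 1:
  Bonds broken (reactants):
    C-C: 2 × 351 = 702
    C-H: 12 × 419 = 5028
    O=O: 7 × 511 = 3577
    Σ(broken) = 9307 kJ
  Bonds formed (products):
    C=O: 8 × 790 = 6320
    O-H: 12 × 458 = 5496
    Σ(formed) = 11816 kJ
  ΔH_1 = 9307 − 11816 = −2509 kJ
Reaction 2:
  Bonds broken (reactants):
    H-H: 3 × 432 = 1296
    N≡N: 1 × 925 = 925
    Σ(broken) = 2221 kJ
  Bonds formed (products):
    N-H: 6 × 399 = 2394
    Σ(formed) = 2394 kJ
  ΔH_2 = 2221 − 2394 = −173 kJ
ΔH_1 − ΔH_2 = −2336 kJ, so reaction 1 has the more negative ΔH; |ΔH_1 − ΔH_2| = 2336 kJ.

Reaction 1, by 2336 kJ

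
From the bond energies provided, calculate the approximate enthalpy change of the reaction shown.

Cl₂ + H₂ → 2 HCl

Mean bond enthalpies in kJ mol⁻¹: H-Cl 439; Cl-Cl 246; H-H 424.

ΔH ≈ −208 kJ

Bonds broken (reactants):
  Cl-Cl: 1 × 246 = 246
  H-H: 1 × 424 = 424
  Σ(broken) = 670 kJ
Bonds formed (products):
  H-Cl: 2 × 439 = 878
  Σ(formed) = 878 kJ
ΔH = Σ(broken) − Σ(formed) = 670 − 878 = −208 kJ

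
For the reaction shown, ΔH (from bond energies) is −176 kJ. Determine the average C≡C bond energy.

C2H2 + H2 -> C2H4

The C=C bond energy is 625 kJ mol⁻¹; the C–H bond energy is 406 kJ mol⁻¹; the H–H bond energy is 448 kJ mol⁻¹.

D(C≡C) ≈ 813 kJ/mol

Let D be the C≡C bond energy.
Σ(broken) = 1×D + 2×406 + 1×448 = 1260 + D
Σ(formed) = 4×406 + 1×625 = 2249
ΔH = Σ(broken) − Σ(formed) = (1260 + D) − (2249) = −989 + D
Setting this equal to −176 kJ gives D = 813 kJ/mol.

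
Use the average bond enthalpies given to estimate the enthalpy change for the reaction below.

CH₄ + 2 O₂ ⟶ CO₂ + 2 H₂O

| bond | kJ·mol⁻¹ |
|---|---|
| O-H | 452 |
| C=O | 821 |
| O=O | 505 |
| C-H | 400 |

Bonds broken (reactants):
  C-H: 4 × 400 = 1600
  O=O: 2 × 505 = 1010
  Σ(broken) = 2610 kJ
Bonds formed (products):
  C=O: 2 × 821 = 1642
  O-H: 4 × 452 = 1808
  Σ(formed) = 3450 kJ
ΔH = Σ(broken) − Σ(formed) = 2610 − 3450 = −840 kJ

ΔH ≈ −840 kJ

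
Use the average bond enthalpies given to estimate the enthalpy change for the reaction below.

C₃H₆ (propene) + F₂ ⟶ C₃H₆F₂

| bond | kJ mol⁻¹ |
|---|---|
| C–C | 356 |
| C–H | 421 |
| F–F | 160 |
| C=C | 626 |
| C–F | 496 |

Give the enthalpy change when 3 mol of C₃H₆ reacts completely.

ΔH = −1686 kJ

Bonds broken (reactants):
  C–C: 1 × 356 = 356
  C–H: 6 × 421 = 2526
  C=C: 1 × 626 = 626
  F–F: 1 × 160 = 160
  Σ(broken) = 3668 kJ
Bonds formed (products):
  C–C: 2 × 356 = 712
  C–F: 2 × 496 = 992
  C–H: 6 × 421 = 2526
  Σ(formed) = 4230 kJ
ΔH = Σ(broken) − Σ(formed) = 3668 − 4230 = −562 kJ
For 3× the reaction as written: 3 × (−562) = −1686 kJ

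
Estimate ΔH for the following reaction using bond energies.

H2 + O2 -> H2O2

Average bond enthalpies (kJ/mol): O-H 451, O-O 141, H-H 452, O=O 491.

ΔH ≈ −100 kJ

Bonds broken (reactants):
  H-H: 1 × 452 = 452
  O=O: 1 × 491 = 491
  Σ(broken) = 943 kJ
Bonds formed (products):
  O-H: 2 × 451 = 902
  O-O: 1 × 141 = 141
  Σ(formed) = 1043 kJ
ΔH = Σ(broken) − Σ(formed) = 943 − 1043 = −100 kJ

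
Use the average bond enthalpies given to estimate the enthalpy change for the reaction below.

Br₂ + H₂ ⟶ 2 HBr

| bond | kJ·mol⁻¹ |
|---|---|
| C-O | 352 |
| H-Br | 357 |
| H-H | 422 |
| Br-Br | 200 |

Bonds broken (reactants):
  Br-Br: 1 × 200 = 200
  H-H: 1 × 422 = 422
  Σ(broken) = 622 kJ
Bonds formed (products):
  H-Br: 2 × 357 = 714
  Σ(formed) = 714 kJ
ΔH = Σ(broken) − Σ(formed) = 622 − 714 = −92 kJ

ΔH ≈ −92 kJ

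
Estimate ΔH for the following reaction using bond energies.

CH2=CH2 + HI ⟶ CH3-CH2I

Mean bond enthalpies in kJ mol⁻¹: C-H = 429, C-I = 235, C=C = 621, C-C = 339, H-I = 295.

Bonds broken (reactants):
  C-H: 4 × 429 = 1716
  C=C: 1 × 621 = 621
  H-I: 1 × 295 = 295
  Σ(broken) = 2632 kJ
Bonds formed (products):
  C-C: 1 × 339 = 339
  C-H: 5 × 429 = 2145
  C-I: 1 × 235 = 235
  Σ(formed) = 2719 kJ
ΔH = Σ(broken) − Σ(formed) = 2632 − 2719 = −87 kJ

ΔH ≈ −87 kJ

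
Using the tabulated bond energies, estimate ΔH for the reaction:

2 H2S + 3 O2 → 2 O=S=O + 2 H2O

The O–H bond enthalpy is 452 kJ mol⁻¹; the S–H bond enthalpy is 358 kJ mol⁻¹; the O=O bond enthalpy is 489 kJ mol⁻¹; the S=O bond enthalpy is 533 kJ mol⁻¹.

Bonds broken (reactants):
  O=O: 3 × 489 = 1467
  S–H: 4 × 358 = 1432
  Σ(broken) = 2899 kJ
Bonds formed (products):
  O–H: 4 × 452 = 1808
  S=O: 4 × 533 = 2132
  Σ(formed) = 3940 kJ
ΔH = Σ(broken) − Σ(formed) = 2899 − 3940 = −1041 kJ

ΔH ≈ −1041 kJ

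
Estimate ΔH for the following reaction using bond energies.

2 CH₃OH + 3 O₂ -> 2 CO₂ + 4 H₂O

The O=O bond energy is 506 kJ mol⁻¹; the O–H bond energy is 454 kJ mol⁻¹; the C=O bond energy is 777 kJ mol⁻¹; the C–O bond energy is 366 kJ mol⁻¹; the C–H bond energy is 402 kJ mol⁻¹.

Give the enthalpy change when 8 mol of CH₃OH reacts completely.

Bonds broken (reactants):
  C–H: 6 × 402 = 2412
  C–O: 2 × 366 = 732
  O–H: 2 × 454 = 908
  O=O: 3 × 506 = 1518
  Σ(broken) = 5570 kJ
Bonds formed (products):
  C=O: 4 × 777 = 3108
  O–H: 8 × 454 = 3632
  Σ(formed) = 6740 kJ
ΔH = Σ(broken) − Σ(formed) = 5570 − 6740 = −1170 kJ
For 4× the reaction as written: 4 × (−1170) = −4680 kJ

ΔH = −4680 kJ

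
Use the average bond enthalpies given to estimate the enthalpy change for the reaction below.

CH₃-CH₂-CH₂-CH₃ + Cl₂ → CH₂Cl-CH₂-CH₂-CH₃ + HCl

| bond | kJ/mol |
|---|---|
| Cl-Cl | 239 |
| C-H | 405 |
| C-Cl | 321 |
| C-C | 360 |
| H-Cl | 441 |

ΔH ≈ −118 kJ

Bonds broken (reactants):
  C-C: 3 × 360 = 1080
  C-H: 10 × 405 = 4050
  Cl-Cl: 1 × 239 = 239
  Σ(broken) = 5369 kJ
Bonds formed (products):
  C-C: 3 × 360 = 1080
  C-Cl: 1 × 321 = 321
  C-H: 9 × 405 = 3645
  H-Cl: 1 × 441 = 441
  Σ(formed) = 5487 kJ
ΔH = Σ(broken) − Σ(formed) = 5369 − 5487 = −118 kJ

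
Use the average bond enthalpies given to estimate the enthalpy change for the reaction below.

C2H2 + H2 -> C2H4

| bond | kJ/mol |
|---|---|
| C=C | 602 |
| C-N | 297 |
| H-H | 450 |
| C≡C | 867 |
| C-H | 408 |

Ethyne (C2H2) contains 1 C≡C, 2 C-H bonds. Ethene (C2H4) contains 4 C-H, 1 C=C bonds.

ΔH ≈ −101 kJ

Bonds broken (reactants):
  C≡C: 1 × 867 = 867
  C-H: 2 × 408 = 816
  H-H: 1 × 450 = 450
  Σ(broken) = 2133 kJ
Bonds formed (products):
  C-H: 4 × 408 = 1632
  C=C: 1 × 602 = 602
  Σ(formed) = 2234 kJ
ΔH = Σ(broken) − Σ(formed) = 2133 − 2234 = −101 kJ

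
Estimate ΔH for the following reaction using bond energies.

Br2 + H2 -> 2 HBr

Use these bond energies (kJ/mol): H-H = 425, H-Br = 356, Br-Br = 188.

ΔH ≈ −99 kJ

Bonds broken (reactants):
  Br-Br: 1 × 188 = 188
  H-H: 1 × 425 = 425
  Σ(broken) = 613 kJ
Bonds formed (products):
  H-Br: 2 × 356 = 712
  Σ(formed) = 712 kJ
ΔH = Σ(broken) − Σ(formed) = 613 − 712 = −99 kJ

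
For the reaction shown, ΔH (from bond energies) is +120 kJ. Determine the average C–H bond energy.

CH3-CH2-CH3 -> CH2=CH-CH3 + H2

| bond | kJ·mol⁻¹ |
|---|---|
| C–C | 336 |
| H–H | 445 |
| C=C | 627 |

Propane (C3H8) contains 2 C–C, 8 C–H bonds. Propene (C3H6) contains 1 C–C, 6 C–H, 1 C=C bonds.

Let D be the C–H bond energy.
Σ(broken) = 2×336 + 8×D = 672 + 8D
Σ(formed) = 1×336 + 6×D + 1×627 + 1×445 = 1408 + 6D
ΔH = Σ(broken) − Σ(formed) = (672 + 8D) − (1408 + 6D) = −736 + 2D
Setting this equal to +120 kJ gives 2D = 856, so D = 428 kJ/mol.

D(C–H) ≈ 428 kJ/mol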